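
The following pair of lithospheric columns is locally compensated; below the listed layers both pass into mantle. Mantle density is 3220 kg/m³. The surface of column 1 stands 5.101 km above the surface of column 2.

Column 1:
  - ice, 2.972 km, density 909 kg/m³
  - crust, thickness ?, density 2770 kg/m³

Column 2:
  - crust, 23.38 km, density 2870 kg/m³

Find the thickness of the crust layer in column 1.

39.4 km

Take the compensation level at the base of the deeper column (depth z_c below the surface of column 1) and equate Σ ρ_i t_i down to z_c; mantle fills any gap and the z_c terms cancel.
Column 1: 2.972×909 + x×2770 + (z_c − 2.972 − x)×3220
Column 2: 5.101×0 + 23.38×2870 + (z_c − 5.101 − 23.38)×3220
The z_c×3220 term appears on both sides and cancels. Collect the known terms of each column as K = Σ(ρt)_known − 3220 × (depth of known layers): K_1 = 2701.548 − 3220×2.972 = −6868.292; K_2 = 67100.6 − 3220×(5.101 + 23.38) = −24608.22.
Balance: K_1 − x×(3220 − 2770) = K_2, so x = (K_1 − K_2)/(3220 − 2770) = 17739.9/450 = 39.4 km.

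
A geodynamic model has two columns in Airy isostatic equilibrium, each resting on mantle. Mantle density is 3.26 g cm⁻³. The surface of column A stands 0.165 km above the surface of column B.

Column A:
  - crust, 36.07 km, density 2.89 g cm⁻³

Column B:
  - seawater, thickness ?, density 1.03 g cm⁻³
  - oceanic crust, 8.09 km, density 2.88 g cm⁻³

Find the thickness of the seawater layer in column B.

Take the compensation level at the base of the deeper column (depth z_c below the surface of column A) and equate Σ ρ_i t_i down to z_c; mantle fills any gap and the z_c terms cancel.
Column A: 36.07×2.89 + (z_c − 36.07)×3.26
Column B: 0.165×0 + x×1.03 + 8.09×2.88 + (z_c − 0.165 − 8.09 − x)×3.26
The z_c×3.26 term appears on both sides and cancels. Collect the known terms of each column as K = Σ(ρt)_known − 3.26 × (depth of known layers): K_A = 104.2423 − 3.26×36.07 = −13.3459; K_B = 23.2992 − 3.26×(0.165 + 8.09) = −3.6121.
Balance: K_A = K_B − x×(3.26 − 1.03), so x = (K_B − K_A)/(3.26 − 1.03) = 9.7338/2.23 = 4.36 km.

4.36 km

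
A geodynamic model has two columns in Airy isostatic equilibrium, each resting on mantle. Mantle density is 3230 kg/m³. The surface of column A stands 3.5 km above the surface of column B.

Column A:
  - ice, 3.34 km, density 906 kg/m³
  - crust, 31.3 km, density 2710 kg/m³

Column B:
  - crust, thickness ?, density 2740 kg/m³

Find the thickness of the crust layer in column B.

Take the compensation level at the base of the deeper column (depth z_c below the surface of column A) and equate Σ ρ_i t_i down to z_c; mantle fills any gap and the z_c terms cancel.
Column A: 3.34×906 + 31.3×2710 + (z_c − 34.64)×3230
Column B: 3.5×0 + x×2740 + (z_c − 3.5 − 0 − x)×3230
The z_c×3230 term appears on both sides and cancels. Collect the known terms of each column as K = Σ(ρt)_known − 3230 × (depth of known layers): K_A = 87849.04 − 3230×34.64 = −24038.16; K_B = 0 − 3230×(3.5 + 0) = −11305.
Balance: K_A = K_B − x×(3230 − 2740), so x = (K_B − K_A)/(3230 − 2740) = 12733.2/490 = 26 km.

26 km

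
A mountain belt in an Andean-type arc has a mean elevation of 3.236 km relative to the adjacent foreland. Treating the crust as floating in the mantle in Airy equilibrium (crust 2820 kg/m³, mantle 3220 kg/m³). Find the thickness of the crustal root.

22.8 km

Isostatic balance requires: the weight of the topography is balanced by the buoyancy of the root, ρ_c h = (ρ_m − ρ_c) r.
r = h · ρ_c / (ρ_m − ρ_c) = 3.236 km × 2820 / (3220 − 2820) = 22.8 km.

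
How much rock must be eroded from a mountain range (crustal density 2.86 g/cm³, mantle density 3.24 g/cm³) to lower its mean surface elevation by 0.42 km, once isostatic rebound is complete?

Net drop Δ = e − u = e − e ρ_c/ρ_m = e (ρ_m − ρ_c)/ρ_m.
e = Δ ρ_m/(ρ_m − ρ_c) = 0.42 km × 3.24/0.38 = 3.58 km.

3.58 km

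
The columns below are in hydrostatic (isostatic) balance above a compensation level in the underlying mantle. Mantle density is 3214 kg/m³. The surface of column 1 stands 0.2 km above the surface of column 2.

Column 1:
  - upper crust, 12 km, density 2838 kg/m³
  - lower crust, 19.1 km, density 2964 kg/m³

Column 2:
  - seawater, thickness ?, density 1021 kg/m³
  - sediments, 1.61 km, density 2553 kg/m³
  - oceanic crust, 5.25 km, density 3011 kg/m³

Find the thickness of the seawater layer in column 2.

2.97 km

Take the compensation level at the base of the deeper column (depth z_c below the surface of column 1) and equate Σ ρ_i t_i down to z_c; mantle fills any gap and the z_c terms cancel.
Column 1: 12×2838 + 19.1×2964 + (z_c − 31.1)×3214
Column 2: 0.2×0 + x×1021 + 1.61×2553 + 5.25×3011 + (z_c − 0.2 − 6.86 − x)×3214
The z_c×3214 term appears on both sides and cancels. Collect the known terms of each column as K = Σ(ρt)_known − 3214 × (depth of known layers): K_1 = 90668.4 − 3214×31.1 = −9287; K_2 = 19918.08 − 3214×(0.2 + 6.86) = −2772.76.
Balance: K_1 = K_2 − x×(3214 − 1021), so x = (K_2 − K_1)/(3214 − 1021) = 6514.24/2193 = 2.97 km.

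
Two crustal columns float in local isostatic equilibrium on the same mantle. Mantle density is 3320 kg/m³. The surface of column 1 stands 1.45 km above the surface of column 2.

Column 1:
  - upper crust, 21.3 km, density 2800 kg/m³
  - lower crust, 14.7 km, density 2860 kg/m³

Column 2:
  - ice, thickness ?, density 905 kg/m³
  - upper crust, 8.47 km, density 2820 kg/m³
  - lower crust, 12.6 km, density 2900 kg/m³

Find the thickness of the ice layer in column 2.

1.45 km

Take the compensation level at the base of the deeper column (depth z_c below the surface of column 1) and equate Σ ρ_i t_i down to z_c; mantle fills any gap and the z_c terms cancel.
Column 1: 21.3×2800 + 14.7×2860 + (z_c − 36)×3320
Column 2: 1.45×0 + x×905 + 8.47×2820 + 12.6×2900 + (z_c − 1.45 − 21.07 − x)×3320
The z_c×3320 term appears on both sides and cancels. Collect the known terms of each column as K = Σ(ρt)_known − 3320 × (depth of known layers): K_1 = 101682 − 3320×36 = −17838; K_2 = 60425.4 − 3320×(1.45 + 21.07) = −14341.
Balance: K_1 = K_2 − x×(3320 − 905), so x = (K_2 − K_1)/(3320 − 905) = 3497/2415 = 1.45 km.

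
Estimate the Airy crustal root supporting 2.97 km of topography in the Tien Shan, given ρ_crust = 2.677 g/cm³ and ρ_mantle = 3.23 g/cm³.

14.4 km

Balancing pressure at the compensation depth: the weight of the topography is balanced by the buoyancy of the root, ρ_c h = (ρ_m − ρ_c) r.
r = h · ρ_c / (ρ_m − ρ_c) = 2.97 km × 2.677 / (3.23 − 2.677) = 14.4 km.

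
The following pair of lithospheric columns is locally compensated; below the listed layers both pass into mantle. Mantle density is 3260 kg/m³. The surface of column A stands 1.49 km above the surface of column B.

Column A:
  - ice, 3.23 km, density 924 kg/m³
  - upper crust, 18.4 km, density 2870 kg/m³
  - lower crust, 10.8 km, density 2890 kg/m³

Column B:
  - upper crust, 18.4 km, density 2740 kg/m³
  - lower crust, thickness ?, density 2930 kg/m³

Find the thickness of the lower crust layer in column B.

Take the compensation level at the base of the deeper column (depth z_c below the surface of column A) and equate Σ ρ_i t_i down to z_c; mantle fills any gap and the z_c terms cancel.
Column A: 3.23×924 + 18.4×2870 + 10.8×2890 + (z_c − 32.43)×3260
Column B: 1.49×0 + 18.4×2740 + x×2930 + (z_c − 1.49 − 18.4 − x)×3260
The z_c×3260 term appears on both sides and cancels. Collect the known terms of each column as K = Σ(ρt)_known − 3260 × (depth of known layers): K_A = 87004.52 − 3260×32.43 = −18717.28; K_B = 50416 − 3260×(1.49 + 18.4) = −14425.4.
Balance: K_A = K_B − x×(3260 − 2930), so x = (K_B − K_A)/(3260 − 2930) = 4291.88/330 = 13 km.

13 km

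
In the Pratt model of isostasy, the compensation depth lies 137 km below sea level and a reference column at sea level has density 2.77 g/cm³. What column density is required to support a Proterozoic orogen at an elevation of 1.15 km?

2.75 g/cm³

Pratt balance: ρ_ref D = ρ (D + h).
ρ = ρ_ref D/(D + h) = 2.77 × 137 km/(137 km + 1.15 km) = 2.75 g/cm³.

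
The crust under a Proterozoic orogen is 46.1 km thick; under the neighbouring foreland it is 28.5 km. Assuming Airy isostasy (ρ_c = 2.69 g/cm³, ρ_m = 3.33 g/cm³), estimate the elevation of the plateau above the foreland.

Excess crust Δ = 46.1 km − 28.5 km = 17.6 km, split between elevation h and root r with h + r = Δ.
Airy balance ρ_c h = (ρ_m − ρ_c) r gives r = h ρ_c/(ρ_m − ρ_c), so h (1 + ρ_c/(ρ_m − ρ_c)) = Δ, i.e. h = Δ (ρ_m − ρ_c)/ρ_m.
h = 17.6 km × 0.64/3.33 = 3.38 km.

3.38 km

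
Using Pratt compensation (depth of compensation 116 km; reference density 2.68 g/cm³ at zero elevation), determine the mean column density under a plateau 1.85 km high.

2.64 g/cm³

Pratt balance: ρ_ref D = ρ (D + h).
ρ = ρ_ref D/(D + h) = 2.68 × 116 km/(116 km + 1.85 km) = 2.64 g/cm³.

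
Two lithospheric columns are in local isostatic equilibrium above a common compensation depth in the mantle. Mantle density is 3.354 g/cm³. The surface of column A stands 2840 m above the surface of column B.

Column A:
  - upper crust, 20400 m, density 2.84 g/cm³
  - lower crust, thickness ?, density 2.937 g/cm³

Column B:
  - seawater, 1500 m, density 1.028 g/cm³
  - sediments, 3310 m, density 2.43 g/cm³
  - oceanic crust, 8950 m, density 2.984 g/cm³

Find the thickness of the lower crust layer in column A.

Take the compensation level at the base of the deeper column (depth z_c below the surface of column A) and equate Σ ρ_i t_i down to z_c; mantle fills any gap and the z_c terms cancel.
Column A: 20400×2.84 + x×2.937 + (z_c − 20400 − x)×3.354
Column B: 2840×0 + 1500×1.028 + 3310×2.43 + 8950×2.984 + (z_c − 2840 − 13760)×3.354
The z_c×3.354 term appears on both sides and cancels. Collect the known terms of each column as K = Σ(ρt)_known − 3.354 × (depth of known layers): K_A = 57936 − 3.354×20400 = −10485.6; K_B = 36292.1 − 3.354×(2840 + 13760) = −19384.3.
Balance: K_A − x×(3.354 − 2.937) = K_B, so x = (K_A − K_B)/(3.354 − 2.937) = 8898.7/0.417 = 21300 m.

21300 m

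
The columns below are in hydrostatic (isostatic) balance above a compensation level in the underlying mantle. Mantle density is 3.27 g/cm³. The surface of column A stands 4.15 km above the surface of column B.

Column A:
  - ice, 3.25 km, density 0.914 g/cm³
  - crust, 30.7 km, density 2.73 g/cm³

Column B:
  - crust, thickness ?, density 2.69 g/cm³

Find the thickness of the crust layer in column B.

Take the compensation level at the base of the deeper column (depth z_c below the surface of column A) and equate Σ ρ_i t_i down to z_c; mantle fills any gap and the z_c terms cancel.
Column A: 3.25×0.914 + 30.7×2.73 + (z_c − 33.95)×3.27
Column B: 4.15×0 + x×2.69 + (z_c − 4.15 − 0 − x)×3.27
The z_c×3.27 term appears on both sides and cancels. Collect the known terms of each column as K = Σ(ρt)_known − 3.27 × (depth of known layers): K_A = 86.7815 − 3.27×33.95 = −24.235; K_B = 0 − 3.27×(4.15 + 0) = −13.5705.
Balance: K_A = K_B − x×(3.27 − 2.69), so x = (K_B − K_A)/(3.27 − 2.69) = 10.6645/0.58 = 18.4 km.

18.4 km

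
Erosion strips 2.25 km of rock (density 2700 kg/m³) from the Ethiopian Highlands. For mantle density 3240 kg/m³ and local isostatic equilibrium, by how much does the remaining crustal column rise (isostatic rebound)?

Unloading: uplift u = e ρ_c/ρ_m = 2.25 km × 2700/3240 = 1.88 km.

1.88 km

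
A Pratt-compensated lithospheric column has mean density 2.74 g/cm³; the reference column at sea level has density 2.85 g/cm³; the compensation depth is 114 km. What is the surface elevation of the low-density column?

ρ_ref D = ρ (D + h) → h = D (ρ_ref − ρ)/ρ.
h = 114 km × (2.85 − 2.74)/2.74 = 4.58 km.

4.58 km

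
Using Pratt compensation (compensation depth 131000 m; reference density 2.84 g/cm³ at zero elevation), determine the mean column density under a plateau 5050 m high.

Pratt balance: ρ_ref D = ρ (D + h).
ρ = ρ_ref D/(D + h) = 2.84 × 131000 m/(131000 m + 5050 m) = 2.73 g/cm³.

2.73 g/cm³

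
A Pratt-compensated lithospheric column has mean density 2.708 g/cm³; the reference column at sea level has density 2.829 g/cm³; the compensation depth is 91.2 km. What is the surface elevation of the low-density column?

4.08 km

ρ_ref D = ρ (D + h) → h = D (ρ_ref − ρ)/ρ.
h = 91.2 km × (2.829 − 2.708)/2.708 = 4.08 km.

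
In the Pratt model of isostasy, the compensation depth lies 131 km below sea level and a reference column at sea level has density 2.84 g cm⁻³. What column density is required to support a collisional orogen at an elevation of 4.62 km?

Pratt balance: ρ_ref D = ρ (D + h).
ρ = ρ_ref D/(D + h) = 2.84 × 131 km/(131 km + 4.62 km) = 2.74 g cm⁻³.

2.74 g cm⁻³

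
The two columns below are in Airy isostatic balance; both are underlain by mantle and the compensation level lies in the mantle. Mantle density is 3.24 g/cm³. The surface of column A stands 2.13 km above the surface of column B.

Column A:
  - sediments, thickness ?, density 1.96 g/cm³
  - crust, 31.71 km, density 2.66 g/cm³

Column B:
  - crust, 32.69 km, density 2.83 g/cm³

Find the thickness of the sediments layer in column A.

1.49 km

Take the compensation level at the base of the deeper column (depth z_c below the surface of column A) and equate Σ ρ_i t_i down to z_c; mantle fills any gap and the z_c terms cancel.
Column A: x×1.96 + 31.71×2.66 + (z_c − 31.71 − x)×3.24
Column B: 2.13×0 + 32.69×2.83 + (z_c − 2.13 − 32.69)×3.24
The z_c×3.24 term appears on both sides and cancels. Collect the known terms of each column as K = Σ(ρt)_known − 3.24 × (depth of known layers): K_A = 84.3486 − 3.24×31.71 = −18.3918; K_B = 92.5127 − 3.24×(2.13 + 32.69) = −20.3041.
Balance: K_A − x×(3.24 − 1.96) = K_B, so x = (K_A − K_B)/(3.24 − 1.96) = 1.9123/1.28 = 1.49 km.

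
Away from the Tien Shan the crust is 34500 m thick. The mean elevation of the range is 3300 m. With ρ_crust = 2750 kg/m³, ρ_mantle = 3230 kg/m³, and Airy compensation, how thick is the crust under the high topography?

Root depth r = h ρ_c / (ρ_m − ρ_c) = 3300 m × 2750 / 480 = 18910 m.
Total thickness = T + h + r = 34500 m + 3300 m + 18910 m = 56700 m.

56700 m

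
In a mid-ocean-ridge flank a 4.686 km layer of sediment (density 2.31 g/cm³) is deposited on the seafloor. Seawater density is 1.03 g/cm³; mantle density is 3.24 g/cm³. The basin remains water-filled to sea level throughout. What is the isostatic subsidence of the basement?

Submarine loading: the sediment displaces seawater, and the subsidence is in turn flooded, so s (ρ_m − ρ_w) = t (ρ_sed − ρ_w).
s = 4.686 km × (2.31 − 1.03) / (3.24 − 1.03) = 2.71 km.

2.71 km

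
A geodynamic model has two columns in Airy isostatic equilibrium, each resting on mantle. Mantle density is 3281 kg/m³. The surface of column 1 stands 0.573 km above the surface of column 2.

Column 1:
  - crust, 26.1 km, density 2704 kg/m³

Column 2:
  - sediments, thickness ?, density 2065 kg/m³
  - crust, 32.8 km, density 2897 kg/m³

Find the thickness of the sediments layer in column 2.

Take the compensation level at the base of the deeper column (depth z_c below the surface of column 1) and equate Σ ρ_i t_i down to z_c; mantle fills any gap and the z_c terms cancel.
Column 1: 26.1×2704 + (z_c − 26.1)×3281
Column 2: 0.573×0 + x×2065 + 32.8×2897 + (z_c − 0.573 − 32.8 − x)×3281
The z_c×3281 term appears on both sides and cancels. Collect the known terms of each column as K = Σ(ρt)_known − 3281 × (depth of known layers): K_1 = 70574.4 − 3281×26.1 = −15059.7; K_2 = 95021.6 − 3281×(0.573 + 32.8) = −14475.213.
Balance: K_1 = K_2 − x×(3281 − 2065), so x = (K_2 − K_1)/(3281 − 2065) = 584.487/1216 = 0.481 km.

0.481 km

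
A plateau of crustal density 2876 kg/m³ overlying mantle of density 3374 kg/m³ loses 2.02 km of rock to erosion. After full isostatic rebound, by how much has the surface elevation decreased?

Rebound u = e ρ_c/ρ_m = 2.02 km × 2876/3374 = 1.722 km.
Net surface drop = e − u = 2.02 km − 1.722 km = e (ρ_m − ρ_c)/ρ_m = 0.298 km.

0.298 km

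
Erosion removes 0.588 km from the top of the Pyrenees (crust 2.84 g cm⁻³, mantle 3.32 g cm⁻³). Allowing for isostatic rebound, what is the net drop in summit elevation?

0.085 km

Rebound u = e ρ_c/ρ_m = 0.588 km × 2.84/3.32 = 0.503 km.
Net surface drop = e − u = 0.588 km − 0.503 km = e (ρ_m − ρ_c)/ρ_m = 0.085 km.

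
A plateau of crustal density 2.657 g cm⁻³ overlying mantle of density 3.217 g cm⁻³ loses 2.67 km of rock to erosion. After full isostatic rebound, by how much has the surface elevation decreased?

0.465 km

Rebound u = e ρ_c/ρ_m = 2.67 km × 2.657/3.217 = 2.205 km.
Net surface drop = e − u = 2.67 km − 2.205 km = e (ρ_m − ρ_c)/ρ_m = 0.465 km.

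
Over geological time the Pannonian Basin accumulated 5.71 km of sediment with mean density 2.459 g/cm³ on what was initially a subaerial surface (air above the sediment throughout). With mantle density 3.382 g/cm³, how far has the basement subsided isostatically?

Subaerial load: s = t ρ_sed / ρ_m = 5.71 km × 2.459/3.382 = 4.15 km.

4.15 km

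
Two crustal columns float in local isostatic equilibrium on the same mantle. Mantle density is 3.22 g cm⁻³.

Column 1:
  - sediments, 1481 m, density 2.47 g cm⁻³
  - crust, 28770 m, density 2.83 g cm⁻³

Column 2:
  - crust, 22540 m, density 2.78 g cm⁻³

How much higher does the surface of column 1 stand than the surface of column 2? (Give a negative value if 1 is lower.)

750 m

For any compensation level in the mantle, the mantle terms cancel and isostasy reduces to e = (Σt_1 − Σt_2) − (Σ(ρt)_1 − Σ(ρt)_2) / ρ_m.
Σt_1 = 30251 m; Σt_2 = 22540 m; Σ(ρt)_1 = 85077.17; Σ(ρt)_2 = 62661.2 (in m·g cm⁻³).
e = (30251 − 22540) − (85077.17 − 62661.2) / 3.22 = 750 m.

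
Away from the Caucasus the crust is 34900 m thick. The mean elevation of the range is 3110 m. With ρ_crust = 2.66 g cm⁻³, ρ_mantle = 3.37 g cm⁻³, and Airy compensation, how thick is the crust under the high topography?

Root depth r = h ρ_c / (ρ_m − ρ_c) = 3110 m × 2.66 / 0.71 = 11650 m.
Total thickness = T + h + r = 34900 m + 3110 m + 11650 m = 49700 m.

49700 m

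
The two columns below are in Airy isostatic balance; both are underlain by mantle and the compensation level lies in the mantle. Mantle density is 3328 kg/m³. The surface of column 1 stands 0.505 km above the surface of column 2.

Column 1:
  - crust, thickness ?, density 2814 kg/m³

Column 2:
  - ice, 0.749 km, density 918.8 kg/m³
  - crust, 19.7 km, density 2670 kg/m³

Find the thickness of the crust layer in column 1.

32 km

Take the compensation level at the base of the deeper column (depth z_c below the surface of column 1) and equate Σ ρ_i t_i down to z_c; mantle fills any gap and the z_c terms cancel.
Column 1: x×2814 + (z_c − 0 − x)×3328
Column 2: 0.505×0 + 0.749×918.8 + 19.7×2670 + (z_c − 0.505 − 20.449)×3328
The z_c×3328 term appears on both sides and cancels. Collect the known terms of each column as K = Σ(ρt)_known − 3328 × (depth of known layers): K_1 = 0 − 3328×0 = 0; K_2 = 53287.1812 − 3328×(0.505 + 20.449) = −16447.7308.
Balance: K_1 − x×(3328 − 2814) = K_2, so x = (K_1 − K_2)/(3328 − 2814) = 16447.7/514 = 32 km.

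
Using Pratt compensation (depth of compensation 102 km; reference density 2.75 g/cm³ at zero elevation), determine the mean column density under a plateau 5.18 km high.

Pratt balance: ρ_ref D = ρ (D + h).
ρ = ρ_ref D/(D + h) = 2.75 × 102 km/(102 km + 5.18 km) = 2.62 g/cm³.

2.62 g/cm³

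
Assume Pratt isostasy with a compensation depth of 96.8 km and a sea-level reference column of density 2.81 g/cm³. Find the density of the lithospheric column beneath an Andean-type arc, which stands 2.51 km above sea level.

2.74 g/cm³

Pratt balance: ρ_ref D = ρ (D + h).
ρ = ρ_ref D/(D + h) = 2.81 × 96.8 km/(96.8 km + 2.51 km) = 2.74 g/cm³.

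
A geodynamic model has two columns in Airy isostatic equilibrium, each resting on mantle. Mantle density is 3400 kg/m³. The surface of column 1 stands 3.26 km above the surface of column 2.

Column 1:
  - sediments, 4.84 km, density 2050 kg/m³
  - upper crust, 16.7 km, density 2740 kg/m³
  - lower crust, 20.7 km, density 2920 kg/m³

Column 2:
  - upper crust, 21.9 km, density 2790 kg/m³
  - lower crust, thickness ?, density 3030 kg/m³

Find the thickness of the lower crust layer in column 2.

8.24 km

Take the compensation level at the base of the deeper column (depth z_c below the surface of column 1) and equate Σ ρ_i t_i down to z_c; mantle fills any gap and the z_c terms cancel.
Column 1: 4.84×2050 + 16.7×2740 + 20.7×2920 + (z_c − 42.24)×3400
Column 2: 3.26×0 + 21.9×2790 + x×3030 + (z_c − 3.26 − 21.9 − x)×3400
The z_c×3400 term appears on both sides and cancels. Collect the known terms of each column as K = Σ(ρt)_known − 3400 × (depth of known layers): K_1 = 116124 − 3400×42.24 = −27492; K_2 = 61101 − 3400×(3.26 + 21.9) = −24443.
Balance: K_1 = K_2 − x×(3400 − 3030), so x = (K_2 − K_1)/(3400 − 3030) = 3049/370 = 8.24 km.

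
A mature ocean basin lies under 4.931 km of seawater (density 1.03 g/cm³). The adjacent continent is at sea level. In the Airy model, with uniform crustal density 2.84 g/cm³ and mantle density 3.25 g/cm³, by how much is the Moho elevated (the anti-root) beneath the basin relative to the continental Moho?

Isostatic balance requires: replacing crust with seawater at the top is compensated by replacing crust with mantle at the base: d (ρ_c − ρ_w) = a (ρ_m − ρ_c).
a = d (ρ_c − ρ_w)/(ρ_m − ρ_c) = 4.931 km × 1.81/0.41 = 21.8 km.

21.8 km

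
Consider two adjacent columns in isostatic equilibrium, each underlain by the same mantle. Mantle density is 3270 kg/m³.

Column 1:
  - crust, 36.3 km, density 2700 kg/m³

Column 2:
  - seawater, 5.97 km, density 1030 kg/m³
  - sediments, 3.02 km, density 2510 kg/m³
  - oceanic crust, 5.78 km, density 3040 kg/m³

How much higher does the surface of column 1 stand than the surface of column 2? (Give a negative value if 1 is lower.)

1.13 km

For any compensation level in the mantle, the mantle terms cancel and isostasy reduces to e = (Σt_1 − Σt_2) − (Σ(ρt)_1 − Σ(ρt)_2) / ρ_m.
Σt_1 = 36.3 km; Σt_2 = 14.77 km; Σ(ρt)_1 = 98010; Σ(ρt)_2 = 31300.5 (in km·kg/m³).
e = (36.3 − 14.77) − (98010 − 31300.5) / 3270 = 1.13 km.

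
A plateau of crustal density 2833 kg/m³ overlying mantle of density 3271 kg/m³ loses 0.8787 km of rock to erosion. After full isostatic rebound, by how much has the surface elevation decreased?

0.118 km

Rebound u = e ρ_c/ρ_m = 0.8787 km × 2833/3271 = 0.761 km.
Net surface drop = e − u = 0.8787 km − 0.761 km = e (ρ_m − ρ_c)/ρ_m = 0.118 km.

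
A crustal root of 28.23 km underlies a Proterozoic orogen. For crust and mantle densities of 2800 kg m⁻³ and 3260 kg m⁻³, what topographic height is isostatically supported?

By Archimedes' principle applied to the lithosphere: ρ_c h = (ρ_m − ρ_c) r.
h = r (ρ_m − ρ_c) / ρ_c = 28.23 km × (3260 − 2800) / 2800 = 4.64 km.

4.64 km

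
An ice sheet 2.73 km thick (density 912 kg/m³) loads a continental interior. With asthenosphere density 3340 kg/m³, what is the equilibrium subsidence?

0.745 km

Isostatic balance requires: the ice load ρ_ice t is balanced by mantle displaced below, ρ_m s.
s = t ρ_ice / ρ_m = 2.73 km × 912/3340 = 0.745 km.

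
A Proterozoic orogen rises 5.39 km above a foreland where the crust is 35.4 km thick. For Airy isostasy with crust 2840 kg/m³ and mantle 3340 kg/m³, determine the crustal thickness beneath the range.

Root depth r = h ρ_c / (ρ_m − ρ_c) = 5.39 km × 2840 / 500 = 30.62 km.
Total thickness = T + h + r = 35.4 km + 5.39 km + 30.62 km = 71.4 km.

71.4 km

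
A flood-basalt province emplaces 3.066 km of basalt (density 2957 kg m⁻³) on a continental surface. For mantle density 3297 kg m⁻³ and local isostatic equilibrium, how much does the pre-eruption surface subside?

Subaerial loading: s = t ρ_load / ρ_m.
s = 3.066 km × 2957/3297 = 2.75 km.

2.75 km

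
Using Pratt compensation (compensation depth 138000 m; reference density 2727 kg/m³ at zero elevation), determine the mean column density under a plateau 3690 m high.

Pratt balance: ρ_ref D = ρ (D + h).
ρ = ρ_ref D/(D + h) = 2727 × 138000 m/(138000 m + 3690 m) = 2660 kg/m³.

2660 kg/m³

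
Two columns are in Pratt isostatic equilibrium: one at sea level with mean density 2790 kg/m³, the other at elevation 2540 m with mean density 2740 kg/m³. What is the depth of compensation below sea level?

ρ_ref D = ρ (D + h) → D (ρ_ref − ρ) = ρ h.
D = ρ h/(ρ_ref − ρ) = 2740 × 2540 m/(2790 − 2740) = 139000 m.

139000 m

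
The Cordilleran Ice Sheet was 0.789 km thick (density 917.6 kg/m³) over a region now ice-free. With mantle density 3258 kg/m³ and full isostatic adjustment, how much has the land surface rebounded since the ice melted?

0.222 km

Removing the load lets mantle flow back in; uplift u satisfies ρ_ice t = ρ_m u.
u = t ρ_ice/ρ_m = 0.789 km × 917.6/3258 = 0.222 km.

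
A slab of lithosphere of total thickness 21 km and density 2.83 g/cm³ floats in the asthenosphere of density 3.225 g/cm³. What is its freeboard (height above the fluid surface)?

2.57 km

Floating equilibrium: submerged depth d = t ρ_obj/ρ_fluid = 21 km × 2.83/3.225 = 18.43 km.
Freeboard = t − d = 21 km − 18.43 km = 2.57 km.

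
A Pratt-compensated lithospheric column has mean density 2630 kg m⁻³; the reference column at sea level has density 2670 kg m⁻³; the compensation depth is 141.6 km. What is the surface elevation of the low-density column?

ρ_ref D = ρ (D + h) → h = D (ρ_ref − ρ)/ρ.
h = 141.6 km × (2670 − 2630)/2630 = 2.15 km.

2.15 km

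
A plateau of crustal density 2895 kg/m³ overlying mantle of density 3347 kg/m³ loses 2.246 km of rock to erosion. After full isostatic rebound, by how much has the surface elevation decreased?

0.303 km

Rebound u = e ρ_c/ρ_m = 2.246 km × 2895/3347 = 1.943 km.
Net surface drop = e − u = 2.246 km − 1.943 km = e (ρ_m − ρ_c)/ρ_m = 0.303 km.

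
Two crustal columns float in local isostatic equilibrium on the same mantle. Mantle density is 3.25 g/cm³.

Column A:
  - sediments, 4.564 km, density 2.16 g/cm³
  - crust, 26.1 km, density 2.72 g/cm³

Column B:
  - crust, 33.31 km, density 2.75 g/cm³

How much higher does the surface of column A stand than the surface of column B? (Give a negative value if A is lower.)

0.662 km

For any compensation level in the mantle, the mantle terms cancel and isostasy reduces to e = (Σt_A − Σt_B) − (Σ(ρt)_A − Σ(ρt)_B) / ρ_m.
Σt_A = 30.664 km; Σt_B = 33.31 km; Σ(ρt)_A = 80.85024; Σ(ρt)_B = 91.6025 (in km·g/cm³).
e = (30.664 − 33.31) − (80.85024 − 91.6025) / 3.25 = 0.662 km.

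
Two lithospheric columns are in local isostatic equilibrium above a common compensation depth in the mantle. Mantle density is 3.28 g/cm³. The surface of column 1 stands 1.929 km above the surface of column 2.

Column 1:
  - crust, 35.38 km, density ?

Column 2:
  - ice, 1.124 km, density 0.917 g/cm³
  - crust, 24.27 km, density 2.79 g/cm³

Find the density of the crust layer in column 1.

2.69 g/cm³

Take the compensation level at the base of the deeper column (depth z_c below the surface of column 1) and equate Σ ρ_i t_i down to z_c; mantle fills any gap and the z_c terms cancel.
Column 1: 35.38×ρ + (z_c − 35.38)×3.28
Column 2: 1.929×0 + 1.124×0.917 + 24.27×2.79 + (z_c − 1.929 − 25.394)×3.28
The z_c×3.28 term appears on both sides and cancels. Collect the known terms of each column as K = Σ(ρt)_known − 3.28 × (depth of known layers): K_1 = 0 − 3.28×35.38 = −116.0464; K_2 = 68.744008 − 3.28×(1.929 + 25.394) = −20.875432.
Balance: K_1 + 35.38×ρ = K_2, so ρ = (K_2 − K_1)/35.38 = 95.171/35.38 = 2.69 g/cm³.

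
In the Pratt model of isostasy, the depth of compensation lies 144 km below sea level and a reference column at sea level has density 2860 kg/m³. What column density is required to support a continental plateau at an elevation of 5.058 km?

2760 kg/m³

Pratt balance: ρ_ref D = ρ (D + h).
ρ = ρ_ref D/(D + h) = 2860 × 144 km/(144 km + 5.058 km) = 2760 kg/m³.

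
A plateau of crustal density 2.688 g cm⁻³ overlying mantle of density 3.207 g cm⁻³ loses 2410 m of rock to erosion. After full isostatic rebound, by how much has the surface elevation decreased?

390 m

Rebound u = e ρ_c/ρ_m = 2410 m × 2.688/3.207 = 2020 m.
Net surface drop = e − u = 2410 m − 2020 m = e (ρ_m − ρ_c)/ρ_m = 390 m.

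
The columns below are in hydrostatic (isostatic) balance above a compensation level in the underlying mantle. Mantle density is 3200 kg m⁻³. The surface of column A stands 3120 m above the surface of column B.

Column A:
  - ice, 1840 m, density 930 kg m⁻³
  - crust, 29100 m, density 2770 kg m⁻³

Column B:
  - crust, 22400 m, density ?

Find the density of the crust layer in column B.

2900 kg m⁻³

Take the compensation level at the base of the deeper column (depth z_c below the surface of column A) and equate Σ ρ_i t_i down to z_c; mantle fills any gap and the z_c terms cancel.
Column A: 1840×930 + 29100×2770 + (z_c − 30940)×3200
Column B: 3120×0 + 22400×ρ + (z_c − 3120 − 22400)×3200
The z_c×3200 term appears on both sides and cancels. Collect the known terms of each column as K = Σ(ρt)_known − 3200 × (depth of known layers): K_A = 82318200 − 3200×30940 = −16689800; K_B = 0 − 3200×(3120 + 22400) = −81664000.
Balance: K_A = K_B + 22400×ρ, so ρ = (K_A − K_B)/22400 = 64974200/22400 = 2900 kg m⁻³.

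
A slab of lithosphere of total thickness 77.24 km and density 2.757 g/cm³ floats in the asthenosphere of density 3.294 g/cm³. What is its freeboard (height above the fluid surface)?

12.6 km

Floating equilibrium: submerged depth d = t ρ_obj/ρ_fluid = 77.24 km × 2.757/3.294 = 64.65 km.
Freeboard = t − d = 77.24 km − 64.65 km = 12.6 km.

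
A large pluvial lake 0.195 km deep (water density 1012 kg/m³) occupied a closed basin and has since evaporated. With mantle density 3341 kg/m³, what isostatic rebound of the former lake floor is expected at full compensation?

u = d ρ_w/ρ_m = 0.195 km × 1012/3341 = 0.0591 km.

0.0591 km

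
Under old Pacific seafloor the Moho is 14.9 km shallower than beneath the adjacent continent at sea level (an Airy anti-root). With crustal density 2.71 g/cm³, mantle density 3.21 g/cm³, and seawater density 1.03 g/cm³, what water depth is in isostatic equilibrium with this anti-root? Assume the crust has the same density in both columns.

4.43 km

Replacing a thickness d of crust by seawater at the top must be balanced by replacing crust with mantle at the base: d (ρ_c − ρ_w) = a (ρ_m − ρ_c).
d = a (ρ_m − ρ_c)/(ρ_c − ρ_w) = 14.9 km × 0.5/1.68 = 4.43 km.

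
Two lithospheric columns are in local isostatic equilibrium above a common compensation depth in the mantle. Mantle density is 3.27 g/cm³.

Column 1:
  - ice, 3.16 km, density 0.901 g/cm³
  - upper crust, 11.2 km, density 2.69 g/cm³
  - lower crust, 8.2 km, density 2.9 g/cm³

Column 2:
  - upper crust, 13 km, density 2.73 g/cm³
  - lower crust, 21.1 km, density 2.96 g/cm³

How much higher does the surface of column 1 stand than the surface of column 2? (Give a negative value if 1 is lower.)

1.06 km

For any compensation level in the mantle, the mantle terms cancel and isostasy reduces to e = (Σt_1 − Σt_2) − (Σ(ρt)_1 − Σ(ρt)_2) / ρ_m.
Σt_1 = 22.56 km; Σt_2 = 34.1 km; Σ(ρt)_1 = 56.75516; Σ(ρt)_2 = 97.946 (in km·g/cm³).
e = (22.56 − 34.1) − (56.75516 − 97.946) / 3.27 = 1.06 km.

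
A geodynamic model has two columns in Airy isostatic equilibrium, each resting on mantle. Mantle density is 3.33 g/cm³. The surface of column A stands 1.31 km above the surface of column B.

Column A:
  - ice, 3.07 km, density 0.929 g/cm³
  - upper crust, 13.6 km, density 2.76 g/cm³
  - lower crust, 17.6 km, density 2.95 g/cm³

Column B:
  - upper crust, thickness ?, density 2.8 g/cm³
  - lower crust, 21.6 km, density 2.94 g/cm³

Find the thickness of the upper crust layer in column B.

17 km

Take the compensation level at the base of the deeper column (depth z_c below the surface of column A) and equate Σ ρ_i t_i down to z_c; mantle fills any gap and the z_c terms cancel.
Column A: 3.07×0.929 + 13.6×2.76 + 17.6×2.95 + (z_c − 34.27)×3.33
Column B: 1.31×0 + x×2.8 + 21.6×2.94 + (z_c − 1.31 − 21.6 − x)×3.33
The z_c×3.33 term appears on both sides and cancels. Collect the known terms of each column as K = Σ(ρt)_known − 3.33 × (depth of known layers): K_A = 92.30803 − 3.33×34.27 = −21.81107; K_B = 63.504 − 3.33×(1.31 + 21.6) = −12.7863.
Balance: K_A = K_B − x×(3.33 − 2.8), so x = (K_B − K_A)/(3.33 − 2.8) = 9.02477/0.53 = 17 km.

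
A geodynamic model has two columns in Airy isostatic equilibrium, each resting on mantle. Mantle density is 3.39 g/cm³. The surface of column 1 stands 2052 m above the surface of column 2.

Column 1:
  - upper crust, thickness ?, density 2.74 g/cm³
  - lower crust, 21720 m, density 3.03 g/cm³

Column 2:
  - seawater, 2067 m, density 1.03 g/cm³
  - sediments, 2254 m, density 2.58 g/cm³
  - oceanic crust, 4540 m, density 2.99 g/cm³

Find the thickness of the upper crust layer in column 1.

11800 m

Take the compensation level at the base of the deeper column (depth z_c below the surface of column 1) and equate Σ ρ_i t_i down to z_c; mantle fills any gap and the z_c terms cancel.
Column 1: x×2.74 + 21720×3.03 + (z_c − 21720 − x)×3.39
Column 2: 2052×0 + 2067×1.03 + 2254×2.58 + 4540×2.99 + (z_c − 2052 − 8861)×3.39
The z_c×3.39 term appears on both sides and cancels. Collect the known terms of each column as K = Σ(ρt)_known − 3.39 × (depth of known layers): K_1 = 65811.6 − 3.39×21720 = −7819.2; K_2 = 21518.93 − 3.39×(2052 + 8861) = −15476.14.
Balance: K_1 − x×(3.39 − 2.74) = K_2, so x = (K_1 − K_2)/(3.39 − 2.74) = 7656.94/0.65 = 11800 m.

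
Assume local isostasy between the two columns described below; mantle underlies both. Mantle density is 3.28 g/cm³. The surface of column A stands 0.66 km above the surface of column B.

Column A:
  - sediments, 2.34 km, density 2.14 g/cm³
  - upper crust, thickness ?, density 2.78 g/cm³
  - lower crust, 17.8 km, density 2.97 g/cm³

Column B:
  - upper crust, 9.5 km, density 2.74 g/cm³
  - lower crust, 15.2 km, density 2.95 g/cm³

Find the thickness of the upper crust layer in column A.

8.25 km

Take the compensation level at the base of the deeper column (depth z_c below the surface of column A) and equate Σ ρ_i t_i down to z_c; mantle fills any gap and the z_c terms cancel.
Column A: 2.34×2.14 + x×2.78 + 17.8×2.97 + (z_c − 20.14 − x)×3.28
Column B: 0.66×0 + 9.5×2.74 + 15.2×2.95 + (z_c − 0.66 − 24.7)×3.28
The z_c×3.28 term appears on both sides and cancels. Collect the known terms of each column as K = Σ(ρt)_known − 3.28 × (depth of known layers): K_A = 57.8736 − 3.28×20.14 = −8.1856; K_B = 70.87 − 3.28×(0.66 + 24.7) = −12.3108.
Balance: K_A − x×(3.28 − 2.78) = K_B, so x = (K_A − K_B)/(3.28 − 2.78) = 4.1252/0.5 = 8.25 km.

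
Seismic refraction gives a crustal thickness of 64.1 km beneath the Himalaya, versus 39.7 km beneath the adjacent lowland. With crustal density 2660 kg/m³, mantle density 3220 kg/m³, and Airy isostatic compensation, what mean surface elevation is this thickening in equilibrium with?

4.24 km

Excess crust Δ = 64.1 km − 39.7 km = 24.4 km, split between elevation h and root r with h + r = Δ.
Airy balance ρ_c h = (ρ_m − ρ_c) r gives r = h ρ_c/(ρ_m − ρ_c), so h (1 + ρ_c/(ρ_m − ρ_c)) = Δ, i.e. h = Δ (ρ_m − ρ_c)/ρ_m.
h = 24.4 km × 560/3220 = 4.24 km.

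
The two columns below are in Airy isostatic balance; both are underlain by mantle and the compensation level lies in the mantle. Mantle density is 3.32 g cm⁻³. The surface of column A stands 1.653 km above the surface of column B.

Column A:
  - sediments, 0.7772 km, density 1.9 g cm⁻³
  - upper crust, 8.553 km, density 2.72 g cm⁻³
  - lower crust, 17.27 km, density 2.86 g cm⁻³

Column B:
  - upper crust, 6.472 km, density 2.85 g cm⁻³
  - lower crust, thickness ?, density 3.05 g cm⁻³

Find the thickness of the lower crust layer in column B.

Take the compensation level at the base of the deeper column (depth z_c below the surface of column A) and equate Σ ρ_i t_i down to z_c; mantle fills any gap and the z_c terms cancel.
Column A: 0.7772×1.9 + 8.553×2.72 + 17.27×2.86 + (z_c − 26.6002)×3.32
Column B: 1.653×0 + 6.472×2.85 + x×3.05 + (z_c − 1.653 − 6.472 − x)×3.32
The z_c×3.32 term appears on both sides and cancels. Collect the known terms of each column as K = Σ(ρt)_known − 3.32 × (depth of known layers): K_A = 74.13304 − 3.32×26.6002 = −14.179624; K_B = 18.4452 − 3.32×(1.653 + 6.472) = −8.5298.
Balance: K_A = K_B − x×(3.32 − 3.05), so x = (K_B − K_A)/(3.32 − 3.05) = 5.64982/0.27 = 20.9 km.

20.9 km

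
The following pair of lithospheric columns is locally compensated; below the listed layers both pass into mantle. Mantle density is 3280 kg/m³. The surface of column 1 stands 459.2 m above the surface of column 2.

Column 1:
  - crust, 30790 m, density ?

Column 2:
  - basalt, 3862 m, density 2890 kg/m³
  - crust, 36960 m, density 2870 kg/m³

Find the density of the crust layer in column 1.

2690 kg/m³

Take the compensation level at the base of the deeper column (depth z_c below the surface of column 1) and equate Σ ρ_i t_i down to z_c; mantle fills any gap and the z_c terms cancel.
Column 1: 30790×ρ + (z_c − 30790)×3280
Column 2: 459.2×0 + 3862×2890 + 36960×2870 + (z_c − 459.2 − 40822)×3280
The z_c×3280 term appears on both sides and cancels. Collect the known terms of each column as K = Σ(ρt)_known − 3280 × (depth of known layers): K_1 = 0 − 3280×30790 = −100991200; K_2 = 117236380 − 3280×(459.2 + 40822) = −18165956.
Balance: K_1 + 30790×ρ = K_2, so ρ = (K_2 − K_1)/30790 = 82825200/30790 = 2690 kg/m³.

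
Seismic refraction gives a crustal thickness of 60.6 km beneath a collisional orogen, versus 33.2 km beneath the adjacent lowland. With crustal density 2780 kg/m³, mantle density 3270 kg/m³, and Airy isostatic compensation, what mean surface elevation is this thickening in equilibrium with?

4.11 km

Excess crust Δ = 60.6 km − 33.2 km = 27.4 km, split between elevation h and root r with h + r = Δ.
Airy balance ρ_c h = (ρ_m − ρ_c) r gives r = h ρ_c/(ρ_m − ρ_c), so h (1 + ρ_c/(ρ_m − ρ_c)) = Δ, i.e. h = Δ (ρ_m − ρ_c)/ρ_m.
h = 27.4 km × 490/3270 = 4.11 km.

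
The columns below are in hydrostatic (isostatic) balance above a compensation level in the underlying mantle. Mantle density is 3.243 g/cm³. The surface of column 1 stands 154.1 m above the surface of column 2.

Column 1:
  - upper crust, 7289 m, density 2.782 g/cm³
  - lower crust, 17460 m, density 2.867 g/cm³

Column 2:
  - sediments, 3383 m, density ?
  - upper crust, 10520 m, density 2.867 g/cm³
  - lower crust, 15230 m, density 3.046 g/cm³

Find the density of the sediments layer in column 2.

Take the compensation level at the base of the deeper column (depth z_c below the surface of column 1) and equate Σ ρ_i t_i down to z_c; mantle fills any gap and the z_c terms cancel.
Column 1: 7289×2.782 + 17460×2.867 + (z_c − 24749)×3.243
Column 2: 154.1×0 + 3383×ρ + 10520×2.867 + 15230×3.046 + (z_c − 154.1 − 29133)×3.243
The z_c×3.243 term appears on both sides and cancels. Collect the known terms of each column as K = Σ(ρt)_known − 3.243 × (depth of known layers): K_1 = 70335.818 − 3.243×24749 = −9925.189; K_2 = 76551.42 − 3.243×(154.1 + 29133) = −18426.6453.
Balance: K_1 = K_2 + 3383×ρ, so ρ = (K_1 − K_2)/3383 = 8501.46/3383 = 2.51 g/cm³.

2.51 g/cm³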